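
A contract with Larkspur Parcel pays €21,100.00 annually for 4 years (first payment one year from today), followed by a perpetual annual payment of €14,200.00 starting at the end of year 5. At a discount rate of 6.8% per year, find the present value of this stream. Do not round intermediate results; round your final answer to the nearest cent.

€232301.20

PV of 4-year annuity: €21,100.00 × [1 − (1+0.068)^−4] / 0.068 = 71794.03613
Perpetuity value at year 4: €14,200.00 / 0.068 = 208823.52941
PV of perpetuity: 208823.52941 / (1+0.068)^4 = 160507.16387
Total PV = 71794.03613 + 160507.16387 = 232301.19999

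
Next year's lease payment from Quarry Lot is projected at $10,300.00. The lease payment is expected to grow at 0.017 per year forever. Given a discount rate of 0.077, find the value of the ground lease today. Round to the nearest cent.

Growing perpetuity: P = D₁ / (r − g) = $10,300.0000 / (0.077 − 0.017) = $171,666.67

$171666.67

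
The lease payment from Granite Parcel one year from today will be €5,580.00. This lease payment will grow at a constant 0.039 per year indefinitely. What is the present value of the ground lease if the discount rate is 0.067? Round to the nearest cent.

Growing perpetuity: P = D₁ / (r − g) = €5,580.0000 / (0.067 − 0.039) = €199,285.71

€199285.71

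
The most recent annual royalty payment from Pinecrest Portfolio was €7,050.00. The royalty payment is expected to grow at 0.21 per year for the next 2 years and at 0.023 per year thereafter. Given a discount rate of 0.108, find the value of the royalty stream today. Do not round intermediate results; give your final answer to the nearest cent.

D_1 = 8530.50000
D_2 = 10321.90500
Terminal value at year 2: TV = D_2×(1+g_2)/(r−g_2) = 10559.30882/0.085 = 124227.16253
P_0 = D_1/(1+r)^1 + D_2/(1+r)^2 + TV/(1+r)^2
    = 7699.00722 + 8407.76059 + 101189.87160 = 117296.63941

€117296.64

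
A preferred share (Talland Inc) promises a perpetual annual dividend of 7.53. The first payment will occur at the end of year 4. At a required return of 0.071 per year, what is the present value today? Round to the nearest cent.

Value at end of year 3: C / r = 7.53 / 0.071 = 106.0563
Discount to today: PV = 106.0563 / (1 + 0.071)^3 = 106.0563 / 1.228481 = 86.33

86.33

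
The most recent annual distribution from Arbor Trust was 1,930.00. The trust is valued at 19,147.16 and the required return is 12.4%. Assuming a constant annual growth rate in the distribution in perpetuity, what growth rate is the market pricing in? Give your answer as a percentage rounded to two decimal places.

P = D₀(1+g)/(r−g) ⇒ P(r−g) = D₀(1+g) ⇒ g(P+D₀) = P·r − D₀
g = (P·r − D₀)/(P + D₀) = (19,147.16×0.124 − 1,930.00) / (19,147.16 + 1,930.00) = 0.021077

2.11%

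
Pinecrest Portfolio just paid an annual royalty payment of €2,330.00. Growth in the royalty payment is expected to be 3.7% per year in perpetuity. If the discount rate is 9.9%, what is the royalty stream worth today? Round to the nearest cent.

D₁ = D₀ × (1 + g) = €2,330.00 × 1.037 = €2,416.2100
Growing perpetuity: P = D₁ / (r − g) = €2,416.2100 / (0.099 − 0.037) = €38,971.13

€38971.13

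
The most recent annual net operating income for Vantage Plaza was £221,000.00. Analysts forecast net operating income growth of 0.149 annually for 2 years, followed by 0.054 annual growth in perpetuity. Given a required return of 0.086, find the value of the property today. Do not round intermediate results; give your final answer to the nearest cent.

D_1 = 253929.00000
D_2 = 291764.42100
Terminal value at year 2: TV = D_2×(1+g_2)/(r−g_2) = 307519.69973/0.032 = 9609990.61669
P_0 = D_1/(1+r)^1 + D_2/(1+r)^2 + TV/(1+r)^2
    = 233820.44199 + 247384.61128 + 8148230.63389 = 8629435.68715

£8629435.69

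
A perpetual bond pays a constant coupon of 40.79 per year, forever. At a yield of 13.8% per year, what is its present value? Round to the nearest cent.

Level perpetuity: PV = C / r = 40.79 / 0.138 = 295.58

295.58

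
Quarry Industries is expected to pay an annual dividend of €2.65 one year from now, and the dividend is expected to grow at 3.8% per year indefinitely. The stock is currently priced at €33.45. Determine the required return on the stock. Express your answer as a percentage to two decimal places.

11.72%

P = D₁/(r − g) ⇒ r = D₁/P + g = €2.6500/€33.45 + 0.038 = 0.079223 + 0.038 = 0.117223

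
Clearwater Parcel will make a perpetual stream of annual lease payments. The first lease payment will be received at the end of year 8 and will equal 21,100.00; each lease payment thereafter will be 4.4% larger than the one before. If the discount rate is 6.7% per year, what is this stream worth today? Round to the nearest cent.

Value at end of year 7: C₁ / (r − g) = 21,100.00 / (0.067 − 0.044) = 917,391.3043
Discount to today: PV = 917,391.3043 / (1 + 0.067)^7 = 917,391.3043 / 1.574530 = 582,644.54

582644.54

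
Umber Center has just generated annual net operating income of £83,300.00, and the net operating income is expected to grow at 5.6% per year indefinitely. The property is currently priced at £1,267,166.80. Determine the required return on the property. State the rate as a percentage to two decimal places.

D₁ = £83,300.00 × 1.056 = £87,964.8000
P = D₁/(r − g) ⇒ r = D₁/P + g = £87,964.8000/£1,267,166.80 + 0.056 = 0.069418 + 0.056 = 0.125418

12.54%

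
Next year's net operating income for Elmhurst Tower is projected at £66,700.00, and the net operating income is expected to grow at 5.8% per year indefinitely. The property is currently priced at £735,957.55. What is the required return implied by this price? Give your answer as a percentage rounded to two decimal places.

14.86%

P = D₁/(r − g) ⇒ r = D₁/P + g = £66,700.0000/£735,957.55 + 0.058 = 0.090630 + 0.058 = 0.148630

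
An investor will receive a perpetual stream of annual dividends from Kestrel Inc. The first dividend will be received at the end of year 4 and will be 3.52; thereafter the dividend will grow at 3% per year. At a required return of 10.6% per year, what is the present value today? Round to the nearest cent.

34.23

Value at end of year 3: C₁ / (r − g) = 3.52 / (0.106 − 0.03) = 46.3158
Discount to today: PV = 46.3158 / (1 + 0.106)^3 = 46.3158 / 1.352899 = 34.23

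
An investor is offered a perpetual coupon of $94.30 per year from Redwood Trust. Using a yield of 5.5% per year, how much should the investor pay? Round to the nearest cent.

Level perpetuity: PV = C / r = $94.30 / 0.055 = $1,714.55

$1714.55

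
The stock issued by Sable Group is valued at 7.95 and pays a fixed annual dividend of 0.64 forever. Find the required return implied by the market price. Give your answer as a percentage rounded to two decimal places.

P = C/r ⇒ r = C/P = 0.64/7.95 = 0.080503

8.05%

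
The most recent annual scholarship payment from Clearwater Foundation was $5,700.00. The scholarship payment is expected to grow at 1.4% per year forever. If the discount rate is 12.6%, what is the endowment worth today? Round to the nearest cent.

$51605.36

D₁ = D₀ × (1 + g) = $5,700.00 × 1.014 = $5,779.8000
Growing perpetuity: P = D₁ / (r − g) = $5,779.8000 / (0.126 − 0.014) = $51,605.36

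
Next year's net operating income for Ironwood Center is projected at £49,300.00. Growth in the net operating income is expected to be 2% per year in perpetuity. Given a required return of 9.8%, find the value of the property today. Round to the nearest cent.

£632051.28

Growing perpetuity: P = D₁ / (r − g) = £49,300.0000 / (0.098 − 0.02) = £632,051.28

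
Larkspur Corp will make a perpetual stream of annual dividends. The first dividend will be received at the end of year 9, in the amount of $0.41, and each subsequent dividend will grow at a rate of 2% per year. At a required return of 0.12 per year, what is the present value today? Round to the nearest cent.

$1.66

Value at end of year 8: C₁ / (r − g) = $0.41 / (0.12 − 0.02) = $4.1000
Discount to today: PV = $4.1000 / (1 + 0.12)^8 = $4.1000 / 2.475963 = $1.66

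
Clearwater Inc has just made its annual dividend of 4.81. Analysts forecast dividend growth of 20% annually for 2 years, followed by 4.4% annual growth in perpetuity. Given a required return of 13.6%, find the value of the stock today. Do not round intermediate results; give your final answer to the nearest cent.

71.35

D_1 = 5.77200
D_2 = 6.92640
Terminal value at year 2: TV = D_2×(1+g_2)/(r−g_2) = 7.23116/0.092 = 78.59958
P_0 = D_1/(1+r)^1 + D_2/(1+r)^2 + TV/(1+r)^2
    = 5.08099 + 5.36724 + 60.90649 = 71.35472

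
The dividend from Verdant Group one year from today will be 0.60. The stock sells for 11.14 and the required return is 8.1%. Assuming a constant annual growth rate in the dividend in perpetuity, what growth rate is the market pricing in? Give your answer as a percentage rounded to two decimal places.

P = D₁/(r−g) ⇒ g = r − D₁/P = 0.081 − 0.60/11.14 = 0.027140

2.71%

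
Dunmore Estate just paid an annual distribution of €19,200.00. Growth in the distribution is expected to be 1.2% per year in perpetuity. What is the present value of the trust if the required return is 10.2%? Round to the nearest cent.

D₁ = D₀ × (1 + g) = €19,200.00 × 1.012 = €19,430.4000
Growing perpetuity: P = D₁ / (r − g) = €19,430.4000 / (0.102 − 0.012) = €215,893.33

€215893.33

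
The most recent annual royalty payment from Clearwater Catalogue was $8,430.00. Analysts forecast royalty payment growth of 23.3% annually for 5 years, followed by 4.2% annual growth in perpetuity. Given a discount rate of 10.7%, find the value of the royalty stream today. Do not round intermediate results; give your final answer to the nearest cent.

$290586.40

D_1 = 10394.19000
D_2 = 12816.03627
D_3 = 15802.17272
D_4 = 19484.07896
D_5 = 24023.86936
Terminal value at year 5: TV = D_5×(1+g_2)/(r−g_2) = 25032.87188/0.065 = 385121.10580
P_0 = D_1/(1+r)^1 + D_2/(1+r)^2 + D_3/(1+r)^3 + D_4/(1+r)^4 + D_5/(1+r)^5 + TV/(1+r)^5
    = 9389.51220 + 10458.23716 + 11648.60562 + 12974.46317 + 14451.23133 + 231664.35460 = 290586.40408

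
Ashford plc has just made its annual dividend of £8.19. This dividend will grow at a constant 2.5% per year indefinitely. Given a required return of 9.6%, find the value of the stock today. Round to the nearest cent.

£118.24

D₁ = D₀ × (1 + g) = £8.19 × 1.025 = £8.3948
Growing perpetuity: P = D₁ / (r − g) = £8.3948 / (0.096 − 0.025) = £118.24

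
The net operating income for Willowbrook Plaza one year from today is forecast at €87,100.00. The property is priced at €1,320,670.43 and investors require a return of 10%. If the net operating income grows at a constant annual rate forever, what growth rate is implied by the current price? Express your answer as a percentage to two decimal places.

3.40%

P = D₁/(r−g) ⇒ g = r − D₁/P = 0.1 − €87,100.00/€1,320,670.43 = 0.034049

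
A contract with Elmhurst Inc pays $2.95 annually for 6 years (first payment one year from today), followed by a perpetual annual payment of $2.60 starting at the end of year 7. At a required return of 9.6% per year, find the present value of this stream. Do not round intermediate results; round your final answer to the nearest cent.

PV of 6-year annuity: $2.95 × [1 − (1+0.096)^−6] / 0.096 = 13.00004
Perpetuity value at year 6: $2.60 / 0.096 = 27.08333
PV of perpetuity: 27.08333 / (1+0.096)^6 = 15.62568
Total PV = 13.00004 + 15.62568 = 28.62571

$28.63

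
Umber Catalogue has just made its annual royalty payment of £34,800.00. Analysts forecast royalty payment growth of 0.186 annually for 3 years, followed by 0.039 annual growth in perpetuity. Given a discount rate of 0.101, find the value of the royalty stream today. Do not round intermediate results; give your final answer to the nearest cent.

£850311.33

D_1 = 41272.80000
D_2 = 48949.54080
D_3 = 58054.15539
Terminal value at year 3: TV = D_3×(1+g_2)/(r−g_2) = 60318.26745/0.062 = 972875.28143
P_0 = D_1/(1+r)^1 + D_2/(1+r)^2 + D_3/(1+r)^3 + TV/(1+r)^3
    = 37486.64850 + 40380.71310 + 43498.20684 + 728945.75664 = 850311.32509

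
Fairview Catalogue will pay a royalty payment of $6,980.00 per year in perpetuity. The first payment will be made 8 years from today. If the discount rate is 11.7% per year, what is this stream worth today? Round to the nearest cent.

Value at end of year 7: C / r = $6,980.00 / 0.117 = $59,658.1197
Discount to today: PV = $59,658.1197 / (1 + 0.117)^7 = $59,658.1197 / 2.169563 = $27,497.76

$27497.76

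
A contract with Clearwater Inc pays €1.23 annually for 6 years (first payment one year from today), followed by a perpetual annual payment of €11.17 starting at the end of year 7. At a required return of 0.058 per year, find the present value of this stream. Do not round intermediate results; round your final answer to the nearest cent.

PV of 6-year annuity: €1.23 × [1 − (1+0.058)^−6] / 0.058 = 6.08650
Perpetuity value at year 6: €11.17 / 0.058 = 192.58621
PV of perpetuity: 192.58621 / (1+0.058)^6 = 137.31285
Total PV = 6.08650 + 137.31285 = 143.39935

€143.40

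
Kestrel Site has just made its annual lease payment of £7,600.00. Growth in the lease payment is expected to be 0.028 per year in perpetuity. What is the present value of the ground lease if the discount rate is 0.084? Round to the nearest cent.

D₁ = D₀ × (1 + g) = £7,600.00 × 1.028 = £7,812.8000
Growing perpetuity: P = D₁ / (r − g) = £7,812.8000 / (0.084 − 0.028) = £139,514.29

£139514.29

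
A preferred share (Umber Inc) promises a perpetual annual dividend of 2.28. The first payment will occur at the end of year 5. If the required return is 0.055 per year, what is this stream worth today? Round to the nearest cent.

Value at end of year 4: C / r = 2.28 / 0.055 = 41.4545
Discount to today: PV = 41.4545 / (1 + 0.055)^4 = 41.4545 / 1.238825 = 33.46

33.46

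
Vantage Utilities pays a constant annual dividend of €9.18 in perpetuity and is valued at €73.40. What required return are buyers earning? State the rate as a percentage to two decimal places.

12.51%

P = C/r ⇒ r = C/P = €9.18/€73.40 = 0.125068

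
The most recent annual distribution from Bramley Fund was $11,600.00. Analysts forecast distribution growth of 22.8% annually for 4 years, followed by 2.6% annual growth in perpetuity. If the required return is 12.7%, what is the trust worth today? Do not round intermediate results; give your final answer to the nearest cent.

D_1 = 14244.80000
D_2 = 17492.61440
D_3 = 21480.93048
D_4 = 26378.58263
Terminal value at year 4: TV = D_4×(1+g_2)/(r−g_2) = 27064.42578/0.101 = 267964.61170
P_0 = D_1/(1+r)^1 + D_2/(1+r)^2 + D_3/(1+r)^3 + D_4/(1+r)^4 + TV/(1+r)^4
    = 12639.57409 + 13772.31321 + 15006.56665 + 16351.43199 + 166104.64572 = 223874.53166

$223874.53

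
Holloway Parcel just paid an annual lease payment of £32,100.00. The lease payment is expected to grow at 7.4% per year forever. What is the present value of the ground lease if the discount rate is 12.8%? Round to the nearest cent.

D₁ = D₀ × (1 + g) = £32,100.00 × 1.074 = £34,475.4000
Growing perpetuity: P = D₁ / (r − g) = £34,475.4000 / (0.128 − 0.074) = £638,433.33

£638433.33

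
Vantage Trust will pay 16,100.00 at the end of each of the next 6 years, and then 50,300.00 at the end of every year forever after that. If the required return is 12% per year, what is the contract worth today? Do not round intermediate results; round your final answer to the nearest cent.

PV of 6-year annuity: 16,100.00 × [1 − (1+0.12)^−6] / 0.12 = 66193.65791
Perpetuity value at year 6: 50,300.00 / 0.12 = 419166.66667
PV of perpetuity: 419166.66667 / (1+0.12)^6 = 212362.87829
Total PV = 66193.65791 + 212362.87829 = 278556.53620

278556.54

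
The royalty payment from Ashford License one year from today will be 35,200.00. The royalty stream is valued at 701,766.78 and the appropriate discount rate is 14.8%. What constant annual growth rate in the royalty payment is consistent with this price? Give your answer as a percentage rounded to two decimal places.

9.78%

P = D₁/(r−g) ⇒ g = r − D₁/P = 0.148 − 35,200.00/701,766.78 = 0.097841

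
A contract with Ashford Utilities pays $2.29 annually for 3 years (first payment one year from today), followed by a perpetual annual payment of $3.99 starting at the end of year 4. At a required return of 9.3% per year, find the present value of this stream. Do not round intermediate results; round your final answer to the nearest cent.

PV of 3-year annuity: $2.29 × [1 − (1+0.093)^−3] / 0.093 = 5.76581
Perpetuity value at year 3: $3.99 / 0.093 = 42.90323
PV of perpetuity: 42.90323 / (1+0.093)^3 = 32.85712
Total PV = 5.76581 + 32.85712 = 38.62293

$38.62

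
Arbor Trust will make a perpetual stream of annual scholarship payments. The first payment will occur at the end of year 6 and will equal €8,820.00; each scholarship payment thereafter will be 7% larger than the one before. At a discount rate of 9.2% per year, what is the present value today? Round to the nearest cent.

Value at end of year 5: C₁ / (r − g) = €8,820.00 / (0.092 − 0.07) = €400,909.0909
Discount to today: PV = €400,909.0909 / (1 + 0.092)^5 = €400,909.0909 / 1.552792 = €258,186.01

€258186.01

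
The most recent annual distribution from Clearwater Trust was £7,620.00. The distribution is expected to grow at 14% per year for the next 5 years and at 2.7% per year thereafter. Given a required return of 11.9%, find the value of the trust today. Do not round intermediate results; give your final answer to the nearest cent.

D_1 = 8686.80000
D_2 = 9902.95200
D_3 = 11289.36528
D_4 = 12869.87642
D_5 = 14671.65912
Terminal value at year 5: TV = D_5×(1+g_2)/(r−g_2) = 15067.79391/0.092 = 163780.36863
P_0 = D_1/(1+r)^1 + D_2/(1+r)^2 + D_3/(1+r)^3 + D_4/(1+r)^4 + D_5/(1+r)^5 + TV/(1+r)^5
    = 7763.00268 + 7908.68906 + 8057.10950 + 8208.31530 + 8362.35876 + 93349.37437 = 133648.84966

£133648.85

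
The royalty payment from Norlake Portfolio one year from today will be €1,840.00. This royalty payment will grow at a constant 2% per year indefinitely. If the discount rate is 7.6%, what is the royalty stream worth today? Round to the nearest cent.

€32857.14

Growing perpetuity: P = D₁ / (r − g) = €1,840.0000 / (0.076 − 0.02) = €32,857.14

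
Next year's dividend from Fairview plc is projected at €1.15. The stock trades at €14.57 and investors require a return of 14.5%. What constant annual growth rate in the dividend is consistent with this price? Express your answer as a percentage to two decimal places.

P = D₁/(r−g) ⇒ g = r − D₁/P = 0.145 − €1.15/€14.57 = 0.066071

6.61%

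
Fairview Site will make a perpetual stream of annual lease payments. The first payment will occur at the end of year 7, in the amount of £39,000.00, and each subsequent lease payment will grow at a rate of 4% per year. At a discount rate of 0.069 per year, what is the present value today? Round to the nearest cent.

Value at end of year 6: C₁ / (r − g) = £39,000.00 / (0.069 − 0.04) = £1,344,827.5862
Discount to today: PV = £1,344,827.5862 / (1 + 0.069)^6 = £1,344,827.5862 / 1.492335 = £901,156.83

£901156.83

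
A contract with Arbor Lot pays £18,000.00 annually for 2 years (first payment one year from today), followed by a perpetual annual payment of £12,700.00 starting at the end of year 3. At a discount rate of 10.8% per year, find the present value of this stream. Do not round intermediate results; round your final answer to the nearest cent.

PV of 2-year annuity: £18,000.00 × [1 − (1+0.108)^−2] / 0.108 = 30907.47957
Perpetuity value at year 2: £12,700.00 / 0.108 = 117592.59259
PV of perpetuity: 117592.59259 / (1+0.108)^2 = 95785.64867
Total PV = 30907.47957 + 95785.64867 = 126693.12824

£126693.13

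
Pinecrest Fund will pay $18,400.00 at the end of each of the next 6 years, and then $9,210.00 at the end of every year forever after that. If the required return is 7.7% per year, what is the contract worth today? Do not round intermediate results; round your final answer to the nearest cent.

PV of 6-year annuity: $18,400.00 × [1 − (1+0.077)^−6] / 0.077 = 85840.70133
Perpetuity value at year 6: $9,210.00 / 0.077 = 119610.38961
PV of perpetuity: 119610.38961 / (1+0.077)^6 = 76643.38639
Total PV = 85840.70133 + 76643.38639 = 162484.08772

$162484.09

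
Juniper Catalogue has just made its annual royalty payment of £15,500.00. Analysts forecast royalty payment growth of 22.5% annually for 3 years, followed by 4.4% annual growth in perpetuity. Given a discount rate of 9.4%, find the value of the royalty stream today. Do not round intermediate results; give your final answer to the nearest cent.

D_1 = 18987.50000
D_2 = 23259.68750
D_3 = 28493.11719
Terminal value at year 3: TV = D_3×(1+g_2)/(r−g_2) = 29746.81434/0.05 = 594936.28687
P_0 = D_1/(1+r)^1 + D_2/(1+r)^2 + D_3/(1+r)^3 + TV/(1+r)^3
    = 17356.03291 + 19434.31473 + 21761.45845 + 454379.25235 = 512931.05843

£512931.06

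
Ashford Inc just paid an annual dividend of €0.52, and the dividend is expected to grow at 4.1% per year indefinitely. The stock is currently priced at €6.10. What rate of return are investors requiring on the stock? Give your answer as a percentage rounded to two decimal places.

D₁ = €0.52 × 1.041 = €0.5413
P = D₁/(r − g) ⇒ r = D₁/P + g = €0.5413/€6.10 + 0.041 = 0.088741 + 0.041 = 0.129741

12.97%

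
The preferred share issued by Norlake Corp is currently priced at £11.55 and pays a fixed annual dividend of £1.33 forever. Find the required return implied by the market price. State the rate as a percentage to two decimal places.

P = C/r ⇒ r = C/P = £1.33/£11.55 = 0.115152

11.52%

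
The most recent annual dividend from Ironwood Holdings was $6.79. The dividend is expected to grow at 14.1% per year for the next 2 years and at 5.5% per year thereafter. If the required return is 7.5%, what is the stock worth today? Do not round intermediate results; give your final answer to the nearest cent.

$418.36

D_1 = 7.74739
D_2 = 8.83977
Terminal value at year 2: TV = D_2×(1+g_2)/(r−g_2) = 9.32596/0.02 = 466.29797
P_0 = D_1/(1+r)^1 + D_2/(1+r)^2 + TV/(1+r)^2
    = 7.20687 + 7.64934 + 403.50284 = 418.35906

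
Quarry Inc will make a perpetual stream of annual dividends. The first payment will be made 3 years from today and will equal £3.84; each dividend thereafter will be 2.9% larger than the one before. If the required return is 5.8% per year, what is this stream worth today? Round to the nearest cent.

£118.29

Value at end of year 2: C₁ / (r − g) = £3.84 / (0.058 − 0.029) = £132.4138
Discount to today: PV = £132.4138 / (1 + 0.058)^2 = £132.4138 / 1.119364 = £118.29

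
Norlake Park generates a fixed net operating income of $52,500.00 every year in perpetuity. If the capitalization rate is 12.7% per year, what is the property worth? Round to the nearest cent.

Level perpetuity: PV = C / r = $52,500.00 / 0.127 = $413,385.83

$413385.83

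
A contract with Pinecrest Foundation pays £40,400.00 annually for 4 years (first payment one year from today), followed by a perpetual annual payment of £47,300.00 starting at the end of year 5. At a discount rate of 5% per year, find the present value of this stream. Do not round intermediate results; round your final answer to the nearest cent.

PV of 4-year annuity: £40,400.00 × [1 − (1+0.05)^−4] / 0.05 = 143256.40037
Perpetuity value at year 4: £47,300.00 / 0.05 = 946000.00000
PV of perpetuity: 946000.00000 / (1+0.05)^4 = 778276.54115
Total PV = 143256.40037 + 778276.54115 = 921532.94152

£921532.94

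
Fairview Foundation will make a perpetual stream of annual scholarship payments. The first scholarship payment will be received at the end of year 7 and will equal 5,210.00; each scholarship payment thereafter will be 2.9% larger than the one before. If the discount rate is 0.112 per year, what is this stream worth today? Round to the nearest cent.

Value at end of year 6: C₁ / (r − g) = 5,210.00 / (0.112 − 0.029) = 62,771.0843
Discount to today: PV = 62,771.0843 / (1 + 0.112)^6 = 62,771.0843 / 1.890727 = 33,199.45

33199.45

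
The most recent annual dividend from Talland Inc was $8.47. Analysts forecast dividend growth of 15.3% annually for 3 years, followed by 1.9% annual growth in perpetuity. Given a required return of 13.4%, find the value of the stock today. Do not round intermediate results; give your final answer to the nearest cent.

D_1 = 9.76591
D_2 = 11.26009
D_3 = 12.98289
Terminal value at year 3: TV = D_3×(1+g_2)/(r−g_2) = 13.22956/0.115 = 115.03968
P_0 = D_1/(1+r)^1 + D_2/(1+r)^2 + D_3/(1+r)^3 + TV/(1+r)^3
    = 8.61191 + 8.75620 + 8.90291 + 78.88756 = 105.15859

$105.16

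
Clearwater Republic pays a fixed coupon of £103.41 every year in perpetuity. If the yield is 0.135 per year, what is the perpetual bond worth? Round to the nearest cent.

£766.00

Level perpetuity: PV = C / r = £103.41 / 0.135 = £766.00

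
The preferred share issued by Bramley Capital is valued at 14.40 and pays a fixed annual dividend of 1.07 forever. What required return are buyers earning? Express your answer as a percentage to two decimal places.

P = C/r ⇒ r = C/P = 1.07/14.40 = 0.074306

7.43%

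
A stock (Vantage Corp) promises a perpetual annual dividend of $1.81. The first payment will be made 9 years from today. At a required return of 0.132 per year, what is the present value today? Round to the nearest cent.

Value at end of year 8: C / r = $1.81 / 0.132 = $13.7121
Discount to today: PV = $13.7121 / (1 + 0.132)^8 = $13.7121 / 2.696320 = $5.09

$5.09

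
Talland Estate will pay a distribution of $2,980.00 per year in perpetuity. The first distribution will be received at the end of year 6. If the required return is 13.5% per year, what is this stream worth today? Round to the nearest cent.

$11719.34

Value at end of year 5: C / r = $2,980.00 / 0.135 = $22,074.0741
Discount to today: PV = $22,074.0741 / (1 + 0.135)^5 = $22,074.0741 / 1.883559 = $11,719.34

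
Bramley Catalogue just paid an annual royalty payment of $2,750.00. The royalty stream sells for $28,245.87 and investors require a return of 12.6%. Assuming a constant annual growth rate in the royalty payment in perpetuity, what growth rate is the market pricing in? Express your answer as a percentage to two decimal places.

2.61%

P = D₀(1+g)/(r−g) ⇒ P(r−g) = D₀(1+g) ⇒ g(P+D₀) = P·r − D₀
g = (P·r − D₀)/(P + D₀) = ($28,245.87×0.126 − $2,750.00) / ($28,245.87 + $2,750.00) = 0.026100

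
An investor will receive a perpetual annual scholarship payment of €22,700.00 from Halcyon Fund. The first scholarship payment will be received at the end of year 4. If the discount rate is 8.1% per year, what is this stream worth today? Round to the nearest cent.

Value at end of year 3: C / r = €22,700.00 / 0.081 = €280,246.9136
Discount to today: PV = €280,246.9136 / (1 + 0.081)^3 = €280,246.9136 / 1.263214 = €221,852.21

€221852.21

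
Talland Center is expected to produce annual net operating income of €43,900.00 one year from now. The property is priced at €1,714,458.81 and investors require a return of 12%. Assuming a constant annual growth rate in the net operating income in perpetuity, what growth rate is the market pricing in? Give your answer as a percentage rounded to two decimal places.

9.44%

P = D₁/(r−g) ⇒ g = r − D₁/P = 0.12 − €43,900.00/€1,714,458.81 = 0.094394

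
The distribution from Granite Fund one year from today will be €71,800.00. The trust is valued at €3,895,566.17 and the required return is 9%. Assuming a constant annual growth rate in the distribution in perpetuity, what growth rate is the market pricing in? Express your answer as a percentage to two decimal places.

7.16%

P = D₁/(r−g) ⇒ g = r − D₁/P = 0.09 − €71,800.00/€3,895,566.17 = 0.071569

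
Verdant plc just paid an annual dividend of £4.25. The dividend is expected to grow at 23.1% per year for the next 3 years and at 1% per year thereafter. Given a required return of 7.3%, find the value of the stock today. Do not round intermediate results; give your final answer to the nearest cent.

£119.77

D_1 = 5.23175
D_2 = 6.44028
D_3 = 7.92799
Terminal value at year 3: TV = D_3×(1+g_2)/(r−g_2) = 8.00727/0.063 = 127.09952
P_0 = D_1/(1+r)^1 + D_2/(1+r)^2 + D_3/(1+r)^3 + TV/(1+r)^3
    = 4.87582 + 5.59378 + 6.41747 + 102.88327 = 119.77034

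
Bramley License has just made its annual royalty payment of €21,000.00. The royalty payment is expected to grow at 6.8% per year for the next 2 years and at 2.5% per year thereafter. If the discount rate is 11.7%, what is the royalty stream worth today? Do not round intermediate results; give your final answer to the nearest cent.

D_1 = 22428.00000
D_2 = 23953.10400
Terminal value at year 2: TV = D_2×(1+g_2)/(r−g_2) = 24551.93160/0.092 = 266868.82174
P_0 = D_1/(1+r)^1 + D_2/(1+r)^2 + TV/(1+r)^2
    = 20078.78245 + 19197.97642 + 213890.49814 = 253167.25702

€253167.26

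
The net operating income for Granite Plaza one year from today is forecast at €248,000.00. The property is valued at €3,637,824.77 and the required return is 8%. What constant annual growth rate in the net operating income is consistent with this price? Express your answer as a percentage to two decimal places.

1.18%

P = D₁/(r−g) ⇒ g = r − D₁/P = 0.08 − €248,000.00/€3,637,824.77 = 0.011827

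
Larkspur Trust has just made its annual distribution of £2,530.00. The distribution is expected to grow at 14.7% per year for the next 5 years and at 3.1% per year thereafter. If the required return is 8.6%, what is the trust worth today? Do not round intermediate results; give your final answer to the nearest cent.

£77276.33

D_1 = 2901.91000
D_2 = 3328.49077
D_3 = 3817.77891
D_4 = 4378.99241
D_5 = 5022.70430
Terminal value at year 5: TV = D_5×(1+g_2)/(r−g_2) = 5178.40813/0.055 = 94152.87512
P_0 = D_1/(1+r)^1 + D_2/(1+r)^2 + D_3/(1+r)^3 + D_4/(1+r)^4 + D_5/(1+r)^5 + TV/(1+r)^5
    = 2672.10866 + 2822.19947 + 2980.72081 + 3148.14619 + 3324.97577 + 62328.18210 = 77276.33300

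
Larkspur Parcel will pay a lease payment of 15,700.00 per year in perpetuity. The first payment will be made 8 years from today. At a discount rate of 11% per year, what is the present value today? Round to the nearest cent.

68745.79

Value at end of year 7: C / r = 15,700.00 / 0.11 = 142,727.2727
Discount to today: PV = 142,727.2727 / (1 + 0.11)^7 = 142,727.2727 / 2.076160 = 68,745.79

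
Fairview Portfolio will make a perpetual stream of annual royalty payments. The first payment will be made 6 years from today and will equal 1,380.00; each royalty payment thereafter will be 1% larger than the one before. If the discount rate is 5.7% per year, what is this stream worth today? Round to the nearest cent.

22253.91

Value at end of year 5: C₁ / (r − g) = 1,380.00 / (0.057 − 0.01) = 29,361.7021
Discount to today: PV = 29,361.7021 / (1 + 0.057)^5 = 29,361.7021 / 1.319395 = 22,253.91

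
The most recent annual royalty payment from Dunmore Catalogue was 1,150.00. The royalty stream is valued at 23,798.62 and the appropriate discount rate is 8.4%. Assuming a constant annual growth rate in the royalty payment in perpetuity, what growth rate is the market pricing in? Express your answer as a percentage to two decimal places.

P = D₀(1+g)/(r−g) ⇒ P(r−g) = D₀(1+g) ⇒ g(P+D₀) = P·r − D₀
g = (P·r − D₀)/(P + D₀) = (23,798.62×0.084 − 1,150.00) / (23,798.62 + 1,150.00) = 0.034033

3.40%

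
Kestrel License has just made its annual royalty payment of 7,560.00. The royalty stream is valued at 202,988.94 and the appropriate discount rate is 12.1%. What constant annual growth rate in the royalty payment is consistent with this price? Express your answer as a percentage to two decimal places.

P = D₀(1+g)/(r−g) ⇒ P(r−g) = D₀(1+g) ⇒ g(P+D₀) = P·r − D₀
g = (P·r − D₀)/(P + D₀) = (202,988.94×0.121 − 7,560.00) / (202,988.94 + 7,560.00) = 0.080749

8.07%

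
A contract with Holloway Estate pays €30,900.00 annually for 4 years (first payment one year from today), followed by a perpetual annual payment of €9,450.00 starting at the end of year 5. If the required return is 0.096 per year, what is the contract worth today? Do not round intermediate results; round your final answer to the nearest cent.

€167024.06

PV of 4-year annuity: €30,900.00 × [1 − (1+0.096)^−4] / 0.096 = 98803.01606
Perpetuity value at year 4: €9,450.00 / 0.096 = 98437.50000
PV of perpetuity: 98437.50000 / (1+0.096)^4 = 68221.04363
Total PV = 98803.01606 + 68221.04363 = 167024.05969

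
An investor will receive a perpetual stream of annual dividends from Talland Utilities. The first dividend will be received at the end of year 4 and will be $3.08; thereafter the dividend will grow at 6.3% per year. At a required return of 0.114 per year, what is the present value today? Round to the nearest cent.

Value at end of year 3: C₁ / (r − g) = $3.08 / (0.114 − 0.063) = $60.3922
Discount to today: PV = $60.3922 / (1 + 0.114)^3 = $60.3922 / 1.382470 = $43.68

$43.68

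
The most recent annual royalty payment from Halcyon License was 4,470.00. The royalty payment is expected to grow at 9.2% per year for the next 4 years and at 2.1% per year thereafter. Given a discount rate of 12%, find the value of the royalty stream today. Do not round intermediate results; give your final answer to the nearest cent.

D_1 = 4881.24000
D_2 = 5330.31408
D_3 = 5820.70298
D_4 = 6356.20765
Terminal value at year 4: TV = D_4×(1+g_2)/(r−g_2) = 6489.68801/0.099 = 65552.40414
P_0 = D_1/(1+r)^1 + D_2/(1+r)^2 + D_3/(1+r)^3 + D_4/(1+r)^4 + TV/(1+r)^4
    = 4358.25000 + 4249.29375 + 4143.06141 + 4039.48487 + 41659.73791 = 58449.82794

58449.83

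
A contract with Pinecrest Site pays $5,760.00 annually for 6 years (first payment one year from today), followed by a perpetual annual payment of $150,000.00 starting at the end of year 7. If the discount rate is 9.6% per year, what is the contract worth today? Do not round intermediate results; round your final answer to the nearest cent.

PV of 6-year annuity: $5,760.00 × [1 − (1+0.096)^−6] / 0.096 = 25383.11977
Perpetuity value at year 6: $150,000.00 / 0.096 = 1562500.00000
PV of perpetuity: 1562500.00000 / (1+0.096)^6 = 901481.25604
Total PV = 25383.11977 + 901481.25604 = 926864.37581

$926864.38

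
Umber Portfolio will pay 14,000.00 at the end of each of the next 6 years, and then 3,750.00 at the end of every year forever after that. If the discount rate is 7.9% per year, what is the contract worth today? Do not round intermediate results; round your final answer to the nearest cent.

94996.96

PV of 6-year annuity: 14,000.00 × [1 − (1+0.079)^−6] / 0.079 = 64917.12403
Perpetuity value at year 6: 3,750.00 / 0.079 = 47468.35443
PV of perpetuity: 47468.35443 / (1+0.079)^6 = 30079.83907
Total PV = 64917.12403 + 30079.83907 = 94996.96310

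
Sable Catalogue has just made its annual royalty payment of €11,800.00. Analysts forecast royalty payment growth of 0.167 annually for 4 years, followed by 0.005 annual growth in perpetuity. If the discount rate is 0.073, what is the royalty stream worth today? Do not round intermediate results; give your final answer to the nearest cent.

€302502.37

D_1 = 13770.60000
D_2 = 16070.29020
D_3 = 18754.02866
D_4 = 21885.95145
Terminal value at year 4: TV = D_4×(1+g_2)/(r−g_2) = 21995.38121/0.068 = 323461.48834
P_0 = D_1/(1+r)^1 + D_2/(1+r)^2 + D_3/(1+r)^3 + D_4/(1+r)^4 + TV/(1+r)^4
    = 12833.73719 + 13958.03476 + 15180.82625 + 16510.74020 + 244019.02789 = 302502.36628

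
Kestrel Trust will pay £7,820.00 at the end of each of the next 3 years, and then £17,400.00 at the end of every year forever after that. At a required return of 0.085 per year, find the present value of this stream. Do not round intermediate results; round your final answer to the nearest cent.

£180238.35

PV of 3-year annuity: £7,820.00 × [1 − (1+0.085)^−3] / 0.085 = 19972.45494
Perpetuity value at year 3: £17,400.00 / 0.085 = 204705.88235
PV of perpetuity: 204705.88235 / (1+0.085)^3 = 160265.89309
Total PV = 19972.45494 + 160265.89309 = 180238.34803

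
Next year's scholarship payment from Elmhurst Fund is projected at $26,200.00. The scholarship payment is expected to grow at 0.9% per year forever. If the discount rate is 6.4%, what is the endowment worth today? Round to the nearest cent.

$476363.64

Growing perpetuity: P = D₁ / (r − g) = $26,200.0000 / (0.064 − 0.009) = $476,363.64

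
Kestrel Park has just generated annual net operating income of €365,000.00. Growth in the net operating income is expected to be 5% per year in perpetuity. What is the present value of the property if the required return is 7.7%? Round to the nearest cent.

D₁ = D₀ × (1 + g) = €365,000.00 × 1.05 = €383,250.0000
Growing perpetuity: P = D₁ / (r − g) = €383,250.0000 / (0.077 − 0.05) = €14,194,444.44

€14194444.44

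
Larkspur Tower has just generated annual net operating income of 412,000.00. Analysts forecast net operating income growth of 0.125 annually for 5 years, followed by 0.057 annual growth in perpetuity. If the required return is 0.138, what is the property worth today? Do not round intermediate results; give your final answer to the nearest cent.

D_1 = 463500.00000
D_2 = 521437.50000
D_3 = 586617.18750
D_4 = 659944.33594
D_5 = 742437.37793
Terminal value at year 5: TV = D_5×(1+g_2)/(r−g_2) = 784756.30847/0.081 = 9688349.48730
P_0 = D_1/(1+r)^1 + D_2/(1+r)^2 + D_3/(1+r)^3 + D_4/(1+r)^4 + D_5/(1+r)^5 + TV/(1+r)^5
    = 407293.49736 + 402640.75970 + 398041.17281 + 393494.12954 + 388999.02964 + 5076197.21391 = 7066665.80296

7066665.80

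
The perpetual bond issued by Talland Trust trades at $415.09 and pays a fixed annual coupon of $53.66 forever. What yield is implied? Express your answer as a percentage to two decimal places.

P = C/r ⇒ r = C/P = $53.66/$415.09 = 0.129273

12.93%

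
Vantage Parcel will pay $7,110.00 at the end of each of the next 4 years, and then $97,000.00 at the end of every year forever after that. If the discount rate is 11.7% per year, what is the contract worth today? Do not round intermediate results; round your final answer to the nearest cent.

PV of 4-year annuity: $7,110.00 × [1 − (1+0.117)^−4] / 0.117 = 21732.71509
Perpetuity value at year 4: $97,000.00 / 0.117 = 829059.82906
PV of perpetuity: 829059.82906 / (1+0.117)^4 = 532565.68513
Total PV = 21732.71509 + 532565.68513 = 554298.40022

$554298.40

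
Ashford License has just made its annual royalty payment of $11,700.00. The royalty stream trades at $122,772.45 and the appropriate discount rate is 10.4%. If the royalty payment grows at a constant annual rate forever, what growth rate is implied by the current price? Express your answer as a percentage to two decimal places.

0.79%

P = D₀(1+g)/(r−g) ⇒ P(r−g) = D₀(1+g) ⇒ g(P+D₀) = P·r − D₀
g = (P·r − D₀)/(P + D₀) = ($122,772.45×0.104 − $11,700.00) / ($122,772.45 + $11,700.00) = 0.007945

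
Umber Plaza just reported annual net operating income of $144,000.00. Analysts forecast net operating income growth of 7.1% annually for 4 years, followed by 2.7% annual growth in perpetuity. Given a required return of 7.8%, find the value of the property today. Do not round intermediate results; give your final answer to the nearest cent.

D_1 = 154224.00000
D_2 = 165173.90400
D_3 = 176901.25118
D_4 = 189461.24002
Terminal value at year 4: TV = D_4×(1+g_2)/(r−g_2) = 194576.69350/0.051 = 3815229.28429
P_0 = D_1/(1+r)^1 + D_2/(1+r)^2 + D_3/(1+r)^3 + D_4/(1+r)^4 + TV/(1+r)^4
    = 143064.93506 + 142135.94198 + 141212.98132 + 140296.01391 + 2825176.59377 = 3391886.46604

$3391886.47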